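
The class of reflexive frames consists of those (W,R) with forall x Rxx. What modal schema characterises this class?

This is reflexivity; the standard corresponding axiom is T: □q → q.
Suppose □q→q is valid. At any x set V(q)={w : Rxw}. Then □q holds at x, so q holds at x, i.e. Rxx.

□q → q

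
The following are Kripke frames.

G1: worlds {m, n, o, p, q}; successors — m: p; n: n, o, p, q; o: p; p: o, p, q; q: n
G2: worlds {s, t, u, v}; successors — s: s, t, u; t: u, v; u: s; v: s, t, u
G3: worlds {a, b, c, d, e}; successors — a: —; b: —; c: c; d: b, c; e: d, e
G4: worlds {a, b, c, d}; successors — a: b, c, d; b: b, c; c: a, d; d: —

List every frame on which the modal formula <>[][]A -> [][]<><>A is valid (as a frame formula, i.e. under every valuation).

This is the axiom for a generalized confluence (Geach) condition; its first-order frame correspondent is forall x forall y forall z ((xRy & x R^2 z) -> exists w (y R^2 w & z R^2 w)).
G1: satisfies the condition.
G2: satisfies the condition.
G3: fails — dRb, dR²c but no w with bR²w and cR²w.
G4: fails — aRb, aR²d but no w with bR²w and dR²w.

G1, G2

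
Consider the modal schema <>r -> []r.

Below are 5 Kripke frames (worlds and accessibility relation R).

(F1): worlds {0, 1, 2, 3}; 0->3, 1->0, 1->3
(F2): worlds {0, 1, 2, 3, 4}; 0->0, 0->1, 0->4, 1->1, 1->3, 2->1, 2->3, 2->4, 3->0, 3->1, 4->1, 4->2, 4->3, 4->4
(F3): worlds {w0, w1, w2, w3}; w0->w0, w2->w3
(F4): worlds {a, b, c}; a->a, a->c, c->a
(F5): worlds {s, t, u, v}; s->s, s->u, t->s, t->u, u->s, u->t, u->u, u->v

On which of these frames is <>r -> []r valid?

The schema corresponds to partial functionality: forall x forall y forall z (Rxy & Rxz -> y = z).
(F1): fails — 1 sees both 0 and 3.
(F2): fails — 0 sees both 0 and 1.
(F3): holds.
(F4): fails — a sees both a and c.
(F5): fails — s sees both s and u.
Valid on: (F3).

(F3)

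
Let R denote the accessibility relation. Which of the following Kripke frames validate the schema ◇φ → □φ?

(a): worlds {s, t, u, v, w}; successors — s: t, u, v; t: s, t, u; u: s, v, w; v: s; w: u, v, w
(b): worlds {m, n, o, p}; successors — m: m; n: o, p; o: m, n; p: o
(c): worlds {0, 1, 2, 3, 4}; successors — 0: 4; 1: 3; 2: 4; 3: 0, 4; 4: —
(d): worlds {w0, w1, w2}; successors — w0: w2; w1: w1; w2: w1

(d)

This is the axiom for partial functionality; its first-order frame correspondent is ∀x ∀y ∀z (Rxy ∧ Rxz → y = z).
(a): fails — s sees both t and u.
(b): fails — n sees both o and p.
(c): fails — 3 sees both 0 and 4.
(d): ✓.
Valid on: (d).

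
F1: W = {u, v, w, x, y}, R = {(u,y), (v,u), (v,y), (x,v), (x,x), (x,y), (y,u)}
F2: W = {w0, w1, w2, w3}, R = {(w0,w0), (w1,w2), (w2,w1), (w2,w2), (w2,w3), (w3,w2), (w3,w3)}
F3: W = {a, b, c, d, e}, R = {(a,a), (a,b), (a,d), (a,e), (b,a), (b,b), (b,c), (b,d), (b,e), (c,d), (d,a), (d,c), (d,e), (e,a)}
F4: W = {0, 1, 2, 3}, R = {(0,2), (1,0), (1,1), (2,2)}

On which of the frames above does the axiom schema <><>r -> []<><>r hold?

This is the axiom for a generalized confluence (Geach) condition; its first-order frame correspondent is forall x forall y forall z ((x R^2 y & xRz) -> exists w (y = w & z R^2 w)).
F1: fails — uR²u, uRy but no t with u=t and yR²t.
F2: ✓.
F3: fails — aR²c, aRd but no w with c=w and dR²w.
F4: fails — 1R²0, 1R0 but no w with 0=w and 0R²w.
Valid on: F2.

F2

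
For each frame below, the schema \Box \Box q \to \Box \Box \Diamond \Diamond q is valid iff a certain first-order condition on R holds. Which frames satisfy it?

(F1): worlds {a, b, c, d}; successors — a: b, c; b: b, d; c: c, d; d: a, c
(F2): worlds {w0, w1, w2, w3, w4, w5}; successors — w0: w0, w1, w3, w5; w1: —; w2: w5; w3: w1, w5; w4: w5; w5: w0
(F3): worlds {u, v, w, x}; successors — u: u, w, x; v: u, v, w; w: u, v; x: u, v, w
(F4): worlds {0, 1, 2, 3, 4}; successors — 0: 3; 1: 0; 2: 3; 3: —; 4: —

(F1), (F3)

The schema corresponds to a generalized confluence (Geach) condition: \forall x \forall z (x R^2 z \to \exists w (x R^2 w \wedge z R^2 w)).
(F1): condition met.
(F2): fails — w0R²w1 but no w with w0R²w and w1R²w.
(F3): condition met.
(F4): fails — 1R²3 but no w with 1R²w and 3R²w.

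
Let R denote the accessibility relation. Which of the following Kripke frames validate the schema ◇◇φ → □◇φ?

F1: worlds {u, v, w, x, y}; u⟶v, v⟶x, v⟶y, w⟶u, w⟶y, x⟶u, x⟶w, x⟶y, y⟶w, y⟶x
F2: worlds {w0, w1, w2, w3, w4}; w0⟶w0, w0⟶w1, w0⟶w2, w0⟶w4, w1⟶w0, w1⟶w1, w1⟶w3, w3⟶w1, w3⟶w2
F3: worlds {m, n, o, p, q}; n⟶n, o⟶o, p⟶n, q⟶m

F3

The schema corresponds to a generalized confluence (Geach) condition: ∀x ∀y ∀z ((xR²y ∧ xRz) → ∃w (y = w ∧ zRw)).
F1: fails — vR²u, vRy but no t with u=t and yRt.
F2: fails — w0R²w0, w0Rw2 but no w with w0=w and w2Rw.
F3: satisfies the condition.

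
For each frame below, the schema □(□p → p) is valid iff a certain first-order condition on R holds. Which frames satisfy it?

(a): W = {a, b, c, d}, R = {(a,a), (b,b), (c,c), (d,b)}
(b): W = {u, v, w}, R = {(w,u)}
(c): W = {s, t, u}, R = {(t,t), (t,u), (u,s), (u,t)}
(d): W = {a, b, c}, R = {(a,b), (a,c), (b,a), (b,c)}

(a)

Frame correspondent (Sahlqvist): ∀x ∀y (Rxy → Ryy) — i.e. shift-reflexivity.
(a): satisfies the condition.
(b): fails — Rwu but not Ruu.
(c): fails — Rtu but not Ruu.
(d): fails — Rac but not Rcc.
Valid on: (a).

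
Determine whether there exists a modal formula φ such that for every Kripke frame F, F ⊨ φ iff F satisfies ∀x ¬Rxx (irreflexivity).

Modal frame validity is preserved under surjective bounded morphisms.
The 2-cycle (worlds a,b with a→b→a) is irreflexive, and the map sending every world to a single reflexive point • is a surjective bounded morphism (forth: every edge maps to (•,•); back: every world has a successor). So any modal formula valid on the 2-cycle is also valid on the reflexive point, which is not irreflexive.
So no modal formula (or set of formulas) defines exactly the irreflexive frames.

Not definable by any modal formula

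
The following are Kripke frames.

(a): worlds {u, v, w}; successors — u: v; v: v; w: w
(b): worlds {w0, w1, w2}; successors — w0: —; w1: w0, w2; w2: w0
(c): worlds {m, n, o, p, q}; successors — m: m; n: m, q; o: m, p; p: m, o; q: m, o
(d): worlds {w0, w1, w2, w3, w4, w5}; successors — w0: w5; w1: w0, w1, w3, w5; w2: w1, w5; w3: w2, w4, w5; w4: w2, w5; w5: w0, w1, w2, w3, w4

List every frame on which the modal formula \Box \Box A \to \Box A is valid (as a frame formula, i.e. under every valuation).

(a)

Frame correspondent (Sahlqvist): \forall x \forall y (Rxy \to \exists z (Rxz \wedge Rzy)) — i.e. density.
(a): condition met.
(b): fails — Rw1w2 but no z with Rw1z and Rzw2.
(c): fails — Rop but no z with Roz and Rzp.
(d): fails — Rw0w5 but no z with Rw0z and Rzw5.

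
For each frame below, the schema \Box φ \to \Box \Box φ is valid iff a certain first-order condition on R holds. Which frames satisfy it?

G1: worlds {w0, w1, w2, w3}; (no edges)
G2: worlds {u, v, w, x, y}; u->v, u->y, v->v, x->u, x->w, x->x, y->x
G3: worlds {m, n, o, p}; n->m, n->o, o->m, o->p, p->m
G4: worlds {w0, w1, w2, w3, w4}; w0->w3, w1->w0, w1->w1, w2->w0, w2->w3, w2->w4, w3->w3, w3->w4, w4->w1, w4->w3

This is the axiom for transitivity; its first-order frame correspondent is \forall x \forall y \forall z (Rxy \wedge Ryz \to Rxz).
G1: ✓.
G2: fails — Ryx and Rxw but not Ryw.
G3: fails — Rno and Rop but not Rnp.
G4: fails — Rw1w0 and Rw0w3 but not Rw1w3.

G1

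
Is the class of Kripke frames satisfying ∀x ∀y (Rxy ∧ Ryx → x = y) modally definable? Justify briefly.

Not definable by any modal formula

Any modally definable frame class is closed under surjective bounded morphisms.
The 6-cycle (worlds 0,1,2,3,4,5 with 0→1→2→3→4→5→0) is antisymmetric. Sending even-indexed worlds to a and odd-indexed worlds to b is a surjective bounded morphism onto the two-world frame with a↔b, which is not antisymmetric.
So no modal formula (or set of formulas) defines exactly the antisymmetric frames.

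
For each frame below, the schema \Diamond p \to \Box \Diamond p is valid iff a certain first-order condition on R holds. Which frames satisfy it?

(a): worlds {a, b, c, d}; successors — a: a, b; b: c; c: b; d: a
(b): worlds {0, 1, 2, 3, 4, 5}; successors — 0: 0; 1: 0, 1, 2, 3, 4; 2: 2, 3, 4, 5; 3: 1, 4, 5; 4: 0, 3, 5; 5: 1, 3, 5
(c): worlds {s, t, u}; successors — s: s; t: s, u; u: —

The schema corresponds to the Euclidean property: \forall x \forall y \forall z (Rxy \wedge Rxz \to Ryz).
(a): fails — Rab and Rab but not Rbb.
(b): fails — R12 and R10 but not R20.
(c): fails — Rts and Rtu but not Rsu.
Valid on no frame.

none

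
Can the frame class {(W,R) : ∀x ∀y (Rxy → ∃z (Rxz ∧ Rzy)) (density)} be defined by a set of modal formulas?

Definable; □□p → □p defines it

This is a Sahlqvist condition; the C4 axiom □□p → □p defines it.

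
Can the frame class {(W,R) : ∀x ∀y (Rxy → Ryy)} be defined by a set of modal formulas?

The condition is shift-reflexivity. A defining modal formula is □(□q → q).
Suppose □(□q→q) is valid. Take Rxy and set V(q)={w : Ryw}. Then at y, □q holds; since □(□q→q) at x, □q→q at y, so q at y, i.e. Ryy.

Yes — defined by □(□q → q)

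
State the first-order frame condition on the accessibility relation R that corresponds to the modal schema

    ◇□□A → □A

This is a Sahlqvist (Geach-type) schema ◇^1□^2A → □^1◇^0A.
Minimal-valuation argument: fix x; take any y with xR^1y and any z with xR^1z. Set V(A) to the set of worlds R-reachable from y in exactly 2 steps. Then □^2A holds at y, so the antecedent holds at x; validity forces ◇^0A at z, giving a w with zR^0w and yR^2w.
First-order correspondent: ∀x ∀y ∀z ((xRy ∧ xRz) → ∃w (yR²w ∧ z = w)).

∀x ∀y ∀z ((xRy ∧ xRz) → ∃w (yR²w ∧ z = w))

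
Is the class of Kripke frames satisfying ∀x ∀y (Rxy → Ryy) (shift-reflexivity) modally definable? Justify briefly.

This is a Sahlqvist condition; the T□ axiom □(□q → q) defines it.
Suppose □(□q→q) is valid. Take Rxy and set V(q)={w : Ryw}. Then at y, □q holds; since □(□q→q) at x, □q→q at y, so q at y, i.e. Ryy.

Yes, by □(□q → q)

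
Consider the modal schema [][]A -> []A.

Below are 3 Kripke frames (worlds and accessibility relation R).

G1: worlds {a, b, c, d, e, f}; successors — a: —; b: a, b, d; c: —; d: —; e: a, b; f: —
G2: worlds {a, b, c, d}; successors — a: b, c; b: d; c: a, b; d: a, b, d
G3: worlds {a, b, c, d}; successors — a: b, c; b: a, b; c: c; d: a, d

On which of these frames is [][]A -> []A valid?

This is the axiom for density; its first-order frame correspondent is forall x forall y (Rxy -> exists z (Rxz & Rzy)).
G1: satisfies the condition.
G2: fails — Rac but no z with Raz and Rzc.
G3: satisfies the condition.

G1, G3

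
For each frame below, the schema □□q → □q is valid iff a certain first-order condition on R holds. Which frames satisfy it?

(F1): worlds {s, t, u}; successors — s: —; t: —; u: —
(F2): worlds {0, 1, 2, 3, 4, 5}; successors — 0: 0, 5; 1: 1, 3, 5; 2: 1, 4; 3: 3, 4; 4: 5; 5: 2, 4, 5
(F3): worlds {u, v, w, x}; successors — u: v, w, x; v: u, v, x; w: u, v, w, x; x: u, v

(F1), (F3)

The schema corresponds to density: ∀x ∀y (Rxy → ∃z (Rxz ∧ Rzy)).
(F1): satisfies the condition.
(F2): fails — R24 but no z with R2z and Rz4.
(F3): satisfies the condition.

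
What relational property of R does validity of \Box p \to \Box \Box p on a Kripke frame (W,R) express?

This is the 4 axiom.
Its frame correspondent is transitivity — \forall x \forall y \forall z (Rxy \wedge Ryz \to Rxz).

Transitivity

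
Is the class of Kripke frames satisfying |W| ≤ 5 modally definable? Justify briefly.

Modal frame validity is preserved under disjoint unions.
Any modal formula valid on each of 6 disjoint one-world frames is valid on their disjoint union (validity is preserved under disjoint unions). Each one-world frame has |W|=1≤5, but the union has |W|=6.
Hence having at most 5 worlds is not modally definable.

Not definable by any modal formula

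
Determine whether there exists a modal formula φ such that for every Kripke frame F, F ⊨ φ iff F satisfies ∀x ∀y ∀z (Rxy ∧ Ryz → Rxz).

Yes, by □r → □□r

Yes: it is transitivity, defined by the 4 schema □r → □□r.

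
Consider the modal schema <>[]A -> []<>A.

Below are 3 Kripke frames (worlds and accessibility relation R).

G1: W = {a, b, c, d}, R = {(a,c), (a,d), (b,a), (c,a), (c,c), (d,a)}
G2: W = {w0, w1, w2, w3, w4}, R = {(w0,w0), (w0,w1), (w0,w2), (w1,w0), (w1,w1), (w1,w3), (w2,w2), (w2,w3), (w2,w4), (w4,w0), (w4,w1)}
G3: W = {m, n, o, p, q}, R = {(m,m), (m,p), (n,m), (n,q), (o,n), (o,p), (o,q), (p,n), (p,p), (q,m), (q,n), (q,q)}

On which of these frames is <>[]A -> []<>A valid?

G1

This is the axiom for convergence; its first-order frame correspondent is forall x forall y forall z (Rxy & Rxz -> exists w (Ryw & Rzw)).
G1: satisfies the condition.
G2: fails — Rw1w1 and Rw1w3 but w1 and w3 have no common successor.
G3: fails — Ron and Rop but n and p have no common successor.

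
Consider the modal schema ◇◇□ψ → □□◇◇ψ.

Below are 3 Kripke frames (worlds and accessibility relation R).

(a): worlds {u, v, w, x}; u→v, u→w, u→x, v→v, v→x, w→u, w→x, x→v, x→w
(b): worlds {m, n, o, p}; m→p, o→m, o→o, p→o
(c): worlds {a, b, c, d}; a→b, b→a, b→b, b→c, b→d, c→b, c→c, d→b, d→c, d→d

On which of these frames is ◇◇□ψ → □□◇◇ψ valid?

Frame correspondent (Sahlqvist): ∀x ∀y ∀z ((xR²y ∧ xR²z) → ∃w (yRw ∧ zR²w)) — i.e. a generalized confluence (Geach) condition.
(a): ✓.
(b): fails — oR²m, oR²m but no w with mRw and mR²w.
(c): ✓.
Valid on: (a), (c).

(a), (c)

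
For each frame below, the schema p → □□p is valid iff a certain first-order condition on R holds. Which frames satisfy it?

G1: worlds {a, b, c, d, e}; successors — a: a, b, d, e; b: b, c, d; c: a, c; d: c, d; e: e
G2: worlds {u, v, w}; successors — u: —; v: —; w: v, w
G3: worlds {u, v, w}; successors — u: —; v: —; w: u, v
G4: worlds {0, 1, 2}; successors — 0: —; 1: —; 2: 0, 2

This is the axiom for a generalized confluence (Geach) condition; its first-order frame correspondent is ∀x ∀z (xR²z → ∃w (x = w ∧ z = w)).
G1: fails — aR²b but a ≠ b.
G2: fails — wR²v but w ≠ v.
G3: satisfies the condition.
G4: fails — 2R²0 but 2 ≠ 0.
Valid on: G3.

G3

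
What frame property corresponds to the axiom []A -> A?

This is the T axiom.
It corresponds to reflexivity: forall x Rxx.

reflexivity: forall x Rxx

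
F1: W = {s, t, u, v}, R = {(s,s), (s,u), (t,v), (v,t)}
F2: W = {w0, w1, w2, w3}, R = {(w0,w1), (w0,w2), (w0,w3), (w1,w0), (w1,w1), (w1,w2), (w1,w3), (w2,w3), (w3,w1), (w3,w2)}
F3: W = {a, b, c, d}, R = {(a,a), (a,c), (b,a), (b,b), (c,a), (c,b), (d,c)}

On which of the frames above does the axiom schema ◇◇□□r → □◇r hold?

The schema corresponds to a generalized confluence (Geach) condition: ∀x ∀y ∀z ((xR²y ∧ xRz) → ∃w (yR²w ∧ zRw)).
F1: fails — sR²s, sRu but no w with sR²w and uRw.
F2: fails — w0R²w2, w0Rw2 but no w with w2R²w and w2Rw.
F3: holds.

F3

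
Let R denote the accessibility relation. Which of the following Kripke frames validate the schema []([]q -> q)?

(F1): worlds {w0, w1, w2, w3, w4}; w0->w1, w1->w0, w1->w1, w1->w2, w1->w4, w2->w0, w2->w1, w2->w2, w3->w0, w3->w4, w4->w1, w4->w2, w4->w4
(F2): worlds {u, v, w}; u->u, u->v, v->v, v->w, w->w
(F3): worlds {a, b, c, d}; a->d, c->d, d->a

This is the axiom for shift-reflexivity; its first-order frame correspondent is forall x forall y (Rxy -> Ryy).
(F1): fails — Rw1w0 but not Rw0w0.
(F2): ✓.
(F3): fails — Rad but not Rdd.

(F2)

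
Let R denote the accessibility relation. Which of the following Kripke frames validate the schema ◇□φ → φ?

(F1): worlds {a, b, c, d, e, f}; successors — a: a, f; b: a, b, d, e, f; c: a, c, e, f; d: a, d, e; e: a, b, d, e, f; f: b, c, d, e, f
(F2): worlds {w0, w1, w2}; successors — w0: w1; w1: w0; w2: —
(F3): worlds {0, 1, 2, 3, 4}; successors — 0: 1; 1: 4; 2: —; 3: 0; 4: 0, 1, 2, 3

(F2)

Frame correspondent (Sahlqvist): ∀x ∀y (Rxy → Ryx) — i.e. symmetry.
(F1): fails — Rce but not Rec.
(F2): ✓.
(F3): fails — R43 but not R34.
Valid on: (F2).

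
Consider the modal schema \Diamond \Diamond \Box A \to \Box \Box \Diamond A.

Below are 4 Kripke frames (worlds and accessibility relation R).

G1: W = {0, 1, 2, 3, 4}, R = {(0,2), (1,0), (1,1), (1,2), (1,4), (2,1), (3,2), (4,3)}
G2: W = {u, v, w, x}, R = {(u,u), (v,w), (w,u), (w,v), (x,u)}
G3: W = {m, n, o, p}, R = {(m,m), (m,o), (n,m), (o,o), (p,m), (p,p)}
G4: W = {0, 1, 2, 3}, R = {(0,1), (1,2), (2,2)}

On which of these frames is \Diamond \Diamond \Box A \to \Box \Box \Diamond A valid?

The schema corresponds to a generalized confluence (Geach) condition: \forall x \forall y \forall z ((x R^2 y \wedge x R^2 z) \to \exists w (yRw \wedge zRw)).
G1: fails — 1R²0, 1R²2 but no w with 0Rw and 2Rw.
G2: fails — vR²u, vR²v but no t with uRt and vRt.
G3: fails — pR²o, pR²p but no w with oRw and pRw.
G4: condition met.
Valid on: G4.

G4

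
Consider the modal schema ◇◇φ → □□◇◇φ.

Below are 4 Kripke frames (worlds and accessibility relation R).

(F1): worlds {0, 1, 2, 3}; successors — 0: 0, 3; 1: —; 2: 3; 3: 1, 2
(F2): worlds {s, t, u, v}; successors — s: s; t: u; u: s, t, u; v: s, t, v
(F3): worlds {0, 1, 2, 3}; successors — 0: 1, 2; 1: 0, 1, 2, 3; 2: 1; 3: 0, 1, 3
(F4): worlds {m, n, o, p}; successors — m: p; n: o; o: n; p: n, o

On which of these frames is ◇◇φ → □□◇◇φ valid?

(F3)

Frame correspondent (Sahlqvist): ∀x ∀y ∀z ((xR²y ∧ xR²z) → ∃w (y = w ∧ zR²w)) — i.e. a generalized confluence (Geach) condition.
(F1): fails — 0R²0, 0R²1 but no w with 0=w and 1R²w.
(F2): fails — tR²t, tR²s but no w with t=w and sR²w.
(F3): condition met.
(F4): fails — mR²n, mR²o but no w with n=w and oR²w.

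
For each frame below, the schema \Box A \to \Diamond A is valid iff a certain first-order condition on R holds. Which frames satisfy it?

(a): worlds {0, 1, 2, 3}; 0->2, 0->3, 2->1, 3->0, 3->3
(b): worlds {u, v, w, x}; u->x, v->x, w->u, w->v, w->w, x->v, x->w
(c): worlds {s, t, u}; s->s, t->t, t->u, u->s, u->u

(b), (c)

The schema corresponds to seriality: \forall x \exists y Rxy.
(a): fails — world 1 has no successor.
(b): holds.
(c): holds.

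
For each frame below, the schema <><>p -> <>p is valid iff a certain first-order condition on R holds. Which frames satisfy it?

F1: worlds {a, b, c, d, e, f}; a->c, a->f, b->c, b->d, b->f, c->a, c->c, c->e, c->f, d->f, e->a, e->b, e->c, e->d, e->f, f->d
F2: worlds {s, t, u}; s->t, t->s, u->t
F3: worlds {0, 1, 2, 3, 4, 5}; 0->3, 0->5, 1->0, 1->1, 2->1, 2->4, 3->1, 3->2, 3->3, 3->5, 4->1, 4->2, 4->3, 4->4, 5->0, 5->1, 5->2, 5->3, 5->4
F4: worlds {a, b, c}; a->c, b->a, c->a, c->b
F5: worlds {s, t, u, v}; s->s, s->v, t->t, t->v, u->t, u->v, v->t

The schema corresponds to transitivity: forall x forall y forall z (Rxy & Ryz -> Rxz).
F1: fails — Rbc and Rce but not Rbe.
F2: fails — Rts and Rst but not Rtt.
F3: fails — R53 and R35 but not R55.
F4: fails — Rac and Rca but not Raa.
F5: fails — Rvt and Rtv but not Rvv.
Valid on no frame.

none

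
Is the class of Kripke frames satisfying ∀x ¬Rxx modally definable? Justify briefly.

If a class were modally definable it would be closed under surjective bounded morphisms (Goldblatt–Thomason).
The 2-cycle (worlds a,b with a→b→a) is irreflexive, and the map sending every world to a single reflexive point • is a surjective bounded morphism (forth: every edge maps to (•,•); back: every world has a successor). So any modal formula valid on the 2-cycle is also valid on the reflexive point, which is not irreflexive.
So no modal formula (or set of formulas) defines exactly the irreflexive frames.

No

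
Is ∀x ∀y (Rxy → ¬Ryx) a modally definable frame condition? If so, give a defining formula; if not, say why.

If a class were modally definable it would be closed under surjective bounded morphisms (Goldblatt–Thomason).
The 5-cycle (worlds s,t,u,v,w with s→t→u→v→w→s) is asymmetric. Mapping every world to a single reflexive point • is a surjective bounded morphism, and the reflexive point is not asymmetric (R•• but asymmetry requires ¬R••).
So no modal formula (or set of formulas) defines exactly the asymmetric frames.

Not definable by any modal formula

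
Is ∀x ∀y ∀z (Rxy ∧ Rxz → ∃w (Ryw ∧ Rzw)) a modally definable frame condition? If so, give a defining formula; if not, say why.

The condition is convergence. A defining modal formula is ◇□q → □◇q.
Suppose ◇□q→□◇q is valid. Take Rxy, Rxz and set V(q)={w : Ryw}. Then □q at y so ◇□q at x, so □◇q at x, so ◇q at z, giving w with Rzw and Ryw.

Yes — defined by ◇□q → □◇q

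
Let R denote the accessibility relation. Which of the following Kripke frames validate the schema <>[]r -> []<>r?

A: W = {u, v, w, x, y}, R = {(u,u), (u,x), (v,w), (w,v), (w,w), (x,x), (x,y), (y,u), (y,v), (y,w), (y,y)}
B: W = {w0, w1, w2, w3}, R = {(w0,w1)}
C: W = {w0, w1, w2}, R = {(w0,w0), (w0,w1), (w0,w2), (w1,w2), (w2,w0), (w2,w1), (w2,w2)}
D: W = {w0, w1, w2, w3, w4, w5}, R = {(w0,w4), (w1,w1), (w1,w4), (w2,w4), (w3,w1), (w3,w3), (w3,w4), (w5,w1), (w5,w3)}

This is the axiom for convergence; its first-order frame correspondent is forall x forall y forall z (Rxy & Rxz -> exists w (Ryw & Rzw)).
A: fails — Ryw and Ryu but w and u have no common successor.
B: fails — Rw0w1 and Rw0w1 but w1 and w1 have no common successor.
C: satisfies the condition.
D: fails — Rw0w4 and Rw0w4 but w4 and w4 have no common successor.

C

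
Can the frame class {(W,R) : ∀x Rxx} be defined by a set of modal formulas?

This is a Sahlqvist condition; the T axiom □r → r defines it.

Yes, by □r → r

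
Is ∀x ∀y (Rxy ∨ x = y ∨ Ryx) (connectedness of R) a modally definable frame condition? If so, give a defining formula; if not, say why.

Not modally definable

Modal frame validity is preserved under disjoint unions.
Take 4 disjoint single-world reflexive frames: each is trivially connected, but their disjoint union has 4 worlds with no edge between distinct components, so it is not connected.
So the class is not modally definable.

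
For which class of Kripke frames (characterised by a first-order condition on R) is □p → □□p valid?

Suppose □p→□□p is valid. Take Rxy, Ryz and set V(p)={w : Rxw}. Then □p at x, so □□p at x, so □p at y, so p at z, i.e. Rxz.

Transitivity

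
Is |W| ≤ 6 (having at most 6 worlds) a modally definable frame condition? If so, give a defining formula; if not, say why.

Any modally definable frame class is closed under disjoint unions.
Any modal formula valid on each of 7 disjoint one-world frames is valid on their disjoint union (validity is preserved under disjoint unions). Each one-world frame has |W|=1≤6, but the union has |W|=7.
So no modal formula (or set of formulas) defines exactly the |W|≤6 frames.

No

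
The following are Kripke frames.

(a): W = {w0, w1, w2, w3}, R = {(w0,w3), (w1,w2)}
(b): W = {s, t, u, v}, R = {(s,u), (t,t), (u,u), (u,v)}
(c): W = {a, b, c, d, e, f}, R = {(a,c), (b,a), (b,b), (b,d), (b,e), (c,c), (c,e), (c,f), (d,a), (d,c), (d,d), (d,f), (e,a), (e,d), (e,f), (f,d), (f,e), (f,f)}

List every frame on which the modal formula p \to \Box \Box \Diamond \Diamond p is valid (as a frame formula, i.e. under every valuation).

This is the axiom for a generalized confluence (Geach) condition; its first-order frame correspondent is \forall x \forall z (x R^2 z \to \exists w (x = w \wedge z R^2 w)).
(a): holds.
(b): fails — sR²u but no w with s=w and uR²w.
(c): fails — bR²a but no w with b=w and aR²w.
Valid on: (a).

(a)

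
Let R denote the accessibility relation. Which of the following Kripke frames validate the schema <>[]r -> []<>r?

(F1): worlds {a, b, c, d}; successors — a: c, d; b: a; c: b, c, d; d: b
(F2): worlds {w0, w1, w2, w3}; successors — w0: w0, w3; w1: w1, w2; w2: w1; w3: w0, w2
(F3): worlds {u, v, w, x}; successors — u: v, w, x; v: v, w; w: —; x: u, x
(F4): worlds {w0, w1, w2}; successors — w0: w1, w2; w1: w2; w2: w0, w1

none

The schema corresponds to convergence: forall x forall y forall z (Rxy & Rxz -> exists w (Ryw & Rzw)).
(F1): fails — Rcc and Rcb but c and b have no common successor.
(F2): fails — Rw3w2 and Rw3w0 but w2 and w0 have no common successor.
(F3): fails — Ruv and Ruw but v and w have no common successor.
(F4): fails — Rw0w1 and Rw0w2 but w1 and w2 have no common successor.
Valid on no frame.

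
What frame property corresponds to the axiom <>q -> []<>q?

the Euclidean property: forall x forall y forall z (Rxy & Rxz -> Ryz)

Suppose ◇q→□◇q is valid. Take Rxy, Rxz and set V(q)={y}. Then ◇q at x, so □◇q at x, so ◇q at z, so some w with Rzw has q; w=y, i.e. Rzy. By symmetry of the argument, Ryz.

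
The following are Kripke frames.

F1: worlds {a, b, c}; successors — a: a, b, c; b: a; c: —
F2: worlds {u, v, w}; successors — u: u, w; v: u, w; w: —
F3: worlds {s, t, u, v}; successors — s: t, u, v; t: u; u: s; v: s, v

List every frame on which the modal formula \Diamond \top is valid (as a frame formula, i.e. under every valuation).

F3

The schema corresponds to seriality: \forall x \exists y Rxy.
F1: fails — world c has no successor.
F2: fails — world w has no successor.
F3: satisfies the condition.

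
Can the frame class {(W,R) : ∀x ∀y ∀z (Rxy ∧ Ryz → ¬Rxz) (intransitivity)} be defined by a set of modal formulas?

No

Any modally definable frame class is closed under surjective bounded morphisms.
The 5-cycle (worlds w0,w1,w2,w3,w4 with w0→w1→w2→w3→w4→w0) is intransitive. Mapping every world to a single reflexive point • is a surjective bounded morphism; the reflexive point is not intransitive (R••∧R•• but R••).
So no modal formula (or set of formulas) defines exactly the intransitive frames.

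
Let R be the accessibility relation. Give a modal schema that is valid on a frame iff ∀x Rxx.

A defining formula is □p → p (the T axiom).

□p → p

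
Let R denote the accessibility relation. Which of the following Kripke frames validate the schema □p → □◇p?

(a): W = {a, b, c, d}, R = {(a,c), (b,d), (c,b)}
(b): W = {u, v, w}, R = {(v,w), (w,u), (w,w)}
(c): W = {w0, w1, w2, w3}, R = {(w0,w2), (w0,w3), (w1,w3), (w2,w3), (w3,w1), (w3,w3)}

(c)

The schema corresponds to a generalized confluence (Geach) condition: ∀x ∀z (xRz → ∃w (xRw ∧ zRw)).
(a): fails — aRc but no w with aRw and cRw.
(b): fails — wRu but no t with wRt and uRt.
(c): holds.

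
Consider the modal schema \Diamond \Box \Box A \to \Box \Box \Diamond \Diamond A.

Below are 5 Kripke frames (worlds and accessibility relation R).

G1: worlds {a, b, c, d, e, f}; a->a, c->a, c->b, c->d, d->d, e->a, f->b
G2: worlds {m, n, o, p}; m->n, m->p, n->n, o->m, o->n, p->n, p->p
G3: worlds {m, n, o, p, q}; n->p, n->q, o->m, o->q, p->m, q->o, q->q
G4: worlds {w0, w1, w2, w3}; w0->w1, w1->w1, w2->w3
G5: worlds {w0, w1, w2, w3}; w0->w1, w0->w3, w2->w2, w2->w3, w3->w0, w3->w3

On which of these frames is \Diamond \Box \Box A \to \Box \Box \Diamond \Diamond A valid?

G2, G4

Frame correspondent (Sahlqvist): \forall x \forall y \forall z ((xRy \wedge x R^2 z) \to \exists w (y R^2 w \wedge z R^2 w)) — i.e. a generalized confluence (Geach) condition.
G1: fails — cRa, cR²d but no w with aR²w and dR²w.
G2: condition met.
G3: fails — nRp, nR²m but no w with pR²w and mR²w.
G4: condition met.
G5: fails — w0Rw1, w0R²w0 but no w with w1R²w and w0R²w.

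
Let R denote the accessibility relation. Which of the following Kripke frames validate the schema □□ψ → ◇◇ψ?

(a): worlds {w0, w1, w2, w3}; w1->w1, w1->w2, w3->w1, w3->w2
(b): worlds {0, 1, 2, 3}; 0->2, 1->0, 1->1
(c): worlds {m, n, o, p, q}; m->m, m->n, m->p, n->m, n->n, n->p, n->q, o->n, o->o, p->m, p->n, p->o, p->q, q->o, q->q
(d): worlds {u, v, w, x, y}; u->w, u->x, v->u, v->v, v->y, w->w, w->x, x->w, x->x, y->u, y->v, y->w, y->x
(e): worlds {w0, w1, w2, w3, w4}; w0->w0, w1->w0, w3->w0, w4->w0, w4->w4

(c), (d)

The schema corresponds to a generalized confluence (Geach) condition: ∀x ∃w (xR²w ∧ xR²w).
(a): fails — at w0 but no w with w0R²w and w0R²w.
(b): fails — at 0 but no w with 0R²w and 0R²w.
(c): satisfies the condition.
(d): satisfies the condition.
(e): fails — at w2 but no w with w2R²w and w2R²w.
Valid on: (c), (d).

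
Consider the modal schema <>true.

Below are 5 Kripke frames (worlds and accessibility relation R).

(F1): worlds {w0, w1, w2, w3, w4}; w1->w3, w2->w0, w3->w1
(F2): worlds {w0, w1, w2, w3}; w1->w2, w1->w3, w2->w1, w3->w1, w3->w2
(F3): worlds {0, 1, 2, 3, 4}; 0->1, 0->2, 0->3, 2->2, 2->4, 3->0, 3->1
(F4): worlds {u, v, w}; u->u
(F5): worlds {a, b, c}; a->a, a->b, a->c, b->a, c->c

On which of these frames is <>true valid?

(F5)

The schema corresponds to seriality: forall x exists y Rxy.
(F1): fails — world w0 has no successor.
(F2): fails — world w0 has no successor.
(F3): fails — world 1 has no successor.
(F4): fails — world v has no successor.
(F5): holds.
Valid on: (F5).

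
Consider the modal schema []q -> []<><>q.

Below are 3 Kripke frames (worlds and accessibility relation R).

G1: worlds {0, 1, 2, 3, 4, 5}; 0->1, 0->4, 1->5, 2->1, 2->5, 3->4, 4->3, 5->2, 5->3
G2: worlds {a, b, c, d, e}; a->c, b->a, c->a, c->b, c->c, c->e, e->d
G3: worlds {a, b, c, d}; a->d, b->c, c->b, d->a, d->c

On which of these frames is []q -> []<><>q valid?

This is the axiom for a generalized confluence (Geach) condition; its first-order frame correspondent is forall x forall z (xRz -> exists w (xRw & z R^2 w)).
G1: fails — 0R1 but no w with 0Rw and 1R²w.
G2: fails — cRe but no w with cRw and eR²w.
G3: satisfies the condition.

G3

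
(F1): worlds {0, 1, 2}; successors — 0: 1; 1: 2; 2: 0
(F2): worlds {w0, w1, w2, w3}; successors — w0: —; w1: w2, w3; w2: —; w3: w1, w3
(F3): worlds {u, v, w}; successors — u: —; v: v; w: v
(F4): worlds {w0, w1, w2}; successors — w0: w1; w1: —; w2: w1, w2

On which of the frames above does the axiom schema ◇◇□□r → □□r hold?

(F3)

The schema corresponds to a generalized confluence (Geach) condition: ∀x ∀y ∀z ((xR²y ∧ xR²z) → ∃w (yR²w ∧ z = w)).
(F1): fails — 0R²2, 0R²2 but no w with 2R²w and 2=w.
(F2): fails — w3R²w1, w3R²w2 but no w with w1R²w and w2=w.
(F3): satisfies the condition.
(F4): fails — w2R²w1, w2R²w1 but no w with w1R²w and w1=w.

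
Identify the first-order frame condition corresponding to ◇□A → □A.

Replacing A by ¬A and contraposing gives the equivalent schema ◇A → □◇A.
Suppose ◇A→□◇A is valid. Take Rxy, Rxz and set V(A)={y}. Then ◇A at x, so □◇A at x, so ◇A at z, so some w with Rzw has A; w=y, i.e. Rzy. By symmetry of the argument, Ryz.

the Euclidean property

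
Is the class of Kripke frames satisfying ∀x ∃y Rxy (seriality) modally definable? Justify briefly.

Definable; □q → ◇q defines it

This is a Sahlqvist condition; the D axiom □q → ◇q defines it.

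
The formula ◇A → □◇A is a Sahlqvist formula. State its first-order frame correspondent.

Suppose ◇A→□◇A is valid. Take Rxy, Rxz and set V(A)={y}. Then ◇A at x, so □◇A at x, so ◇A at z, so some w with Rzw has A; w=y, i.e. Rzy. By symmetry of the argument, Ryz.
Conversely, any frame satisfying ∀x ∀y ∀z (Rxy ∧ Rxz → Ryz) validates the schema.
Frame condition: ∀x ∀y ∀z (Rxy ∧ Rxz → Ryz).

the Euclidean property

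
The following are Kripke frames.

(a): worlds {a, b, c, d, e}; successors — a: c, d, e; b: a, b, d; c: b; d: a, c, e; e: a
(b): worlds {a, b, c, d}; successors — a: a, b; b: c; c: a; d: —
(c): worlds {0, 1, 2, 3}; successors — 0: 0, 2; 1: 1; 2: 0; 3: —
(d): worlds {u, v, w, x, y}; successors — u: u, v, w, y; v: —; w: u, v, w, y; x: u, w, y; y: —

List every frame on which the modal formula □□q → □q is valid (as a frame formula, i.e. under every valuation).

(c), (d)

Frame correspondent (Sahlqvist): ∀x ∀y (Rxy → ∃z (Rxz ∧ Rzy)) — i.e. density.
(a): fails — Rea but no z with Rez and Rza.
(b): fails — Rbc but no z with Rbz and Rzc.
(c): ✓.
(d): ✓.
Valid on: (c), (d).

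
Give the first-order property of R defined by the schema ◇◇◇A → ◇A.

∀x ∀y (xR³y → ∃w (y = w ∧ xRw))

This is a Sahlqvist (Geach-type) schema ◇^3□^0A → □^0◇^1A.
First-order correspondent: ∀x ∀y (xR³y → ∃w (y = w ∧ xRw)).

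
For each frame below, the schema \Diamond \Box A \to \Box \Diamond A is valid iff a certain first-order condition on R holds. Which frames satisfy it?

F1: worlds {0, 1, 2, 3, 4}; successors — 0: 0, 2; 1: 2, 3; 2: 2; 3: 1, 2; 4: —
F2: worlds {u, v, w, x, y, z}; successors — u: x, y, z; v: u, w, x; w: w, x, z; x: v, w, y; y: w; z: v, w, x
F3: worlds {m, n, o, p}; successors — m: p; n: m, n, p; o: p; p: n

F1, F2

Frame correspondent (Sahlqvist): \forall x \forall y \forall z (Rxy \wedge Rxz \to \exists w (Ryw \wedge Rzw)) — i.e. convergence.
F1: satisfies the condition.
F2: satisfies the condition.
F3: fails — Rnm and Rnp but m and p have no common successor.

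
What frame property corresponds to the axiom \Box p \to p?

Suppose □p→p is valid. At any x set V(p)={w : Rxw}. Then □p holds at x, so p holds at x, i.e. Rxx.
The converse is a direct semantic check.
So the correspondent is reflexivity.

reflexivity: \forall x Rxx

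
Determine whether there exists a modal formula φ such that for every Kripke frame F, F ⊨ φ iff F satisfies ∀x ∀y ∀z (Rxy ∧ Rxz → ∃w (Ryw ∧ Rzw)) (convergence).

Yes, by ◇□r → □◇r

Yes: it is convergence, defined by the .2 schema ◇□r → □◇r.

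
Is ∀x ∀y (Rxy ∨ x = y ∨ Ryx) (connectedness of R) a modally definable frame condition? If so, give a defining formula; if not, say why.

Modal frame validity is preserved under disjoint unions.
Take 2 disjoint single-world reflexive frames: each is trivially connected, but their disjoint union has 2 worlds with no edge between distinct components, so it is not connected.
So no modal formula (or set of formulas) defines exactly the connected frames.

Not modally definable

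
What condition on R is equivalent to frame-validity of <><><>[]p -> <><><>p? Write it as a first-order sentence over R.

forall x forall y (x R^3 y -> exists w (yRw & x R^3 w))

This is a Sahlqvist (Geach-type) schema ◇^3□^1p → □^0◇^3p.
Minimal-valuation argument: fix x; take any y with xR^3y and any z with xR^0z. Set V(p) to the set of worlds R-reachable from y in exactly 1 step. Then □^1p holds at y, so the antecedent holds at x; validity forces ◇^3p at z, giving a w with zR^3w and yR^1w.
First-order correspondent: forall x forall y (x R^3 y -> exists w (yRw & x R^3 w)).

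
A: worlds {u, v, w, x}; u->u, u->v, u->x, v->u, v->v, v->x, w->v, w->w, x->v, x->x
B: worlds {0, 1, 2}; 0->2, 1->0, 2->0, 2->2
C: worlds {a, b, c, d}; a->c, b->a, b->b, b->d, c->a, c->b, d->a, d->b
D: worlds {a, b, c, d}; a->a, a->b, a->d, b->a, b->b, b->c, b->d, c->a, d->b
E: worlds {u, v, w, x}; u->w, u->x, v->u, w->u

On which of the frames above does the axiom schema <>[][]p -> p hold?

This is the axiom for a generalized confluence (Geach) condition; its first-order frame correspondent is forall x forall y (xRy -> exists w (y R^2 w & x = w)).
A: fails — wRv but no t with vR²t and w=t.
B: fails — 1R0 but no w with 0R²w and 1=w.
C: fails — cRa but no w with aR²w and c=w.
D: holds.
E: fails — uRw but no t with wR²t and u=t.

D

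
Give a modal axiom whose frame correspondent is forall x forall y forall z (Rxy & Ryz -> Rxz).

□ψ → □□ψ

This is transitivity; the standard corresponding axiom is 4: □ψ → □□ψ.
Suppose □ψ→□□ψ is valid. Take Rxy, Ryz and set V(ψ)={w : Rxw}. Then □ψ at x, so □□ψ at x, so □ψ at y, so ψ at z, i.e. Rxz.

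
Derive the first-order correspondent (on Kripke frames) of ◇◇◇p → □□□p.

∀x ∀y ∀z ((xR³y ∧ xR³z) → ∃w (y = w ∧ z = w))

This is a Sahlqvist (Geach-type) schema ◇^3□^0p → □^3◇^0p.
Minimal-valuation argument: fix x; take any y with xR^3y and any z with xR^3z. Set V(p) to the set of worlds R-reachable from y in exactly 0 steps. Then □^0p holds at y, so the antecedent holds at x; validity forces ◇^0p at z, giving a w with zR^0w and yR^0w.
First-order correspondent: ∀x ∀y ∀z ((xR³y ∧ xR³z) → ∃w (y = w ∧ z = w)).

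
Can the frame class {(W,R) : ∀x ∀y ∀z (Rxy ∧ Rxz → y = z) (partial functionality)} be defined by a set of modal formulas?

Yes: it is partial functionality, defined by the CD schema ◇q → □q.
Suppose ◇q→□q is valid. Take Rxy, Rxz and set V(q)={y}. Then ◇q at x, so □q at x, so q at z, i.e. z=y.

Yes — defined by ◇q → □q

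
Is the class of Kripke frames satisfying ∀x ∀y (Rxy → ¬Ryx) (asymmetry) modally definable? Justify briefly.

Not definable by any modal formula

Any modally definable frame class is closed under surjective bounded morphisms.
The 4-cycle (worlds s,t,u,v with s→t→u→v→s) is asymmetric. Mapping every world to a single reflexive point • is a surjective bounded morphism, and the reflexive point is not asymmetric (R•• but asymmetry requires ¬R••).
So the class is not modally definable.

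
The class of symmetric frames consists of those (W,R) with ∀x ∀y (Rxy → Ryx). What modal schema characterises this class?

s → □◇s

The condition is symmetry. The B schema s → □◇s defines it.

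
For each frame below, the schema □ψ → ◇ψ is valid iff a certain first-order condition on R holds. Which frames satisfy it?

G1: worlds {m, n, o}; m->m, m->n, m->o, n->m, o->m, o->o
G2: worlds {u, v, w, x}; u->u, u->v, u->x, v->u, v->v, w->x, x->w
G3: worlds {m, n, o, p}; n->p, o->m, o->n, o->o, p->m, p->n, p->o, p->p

G1, G2

The schema corresponds to seriality: ∀x ∃y Rxy.
G1: condition met.
G2: condition met.
G3: fails — world m has no successor.
Valid on: G1, G2.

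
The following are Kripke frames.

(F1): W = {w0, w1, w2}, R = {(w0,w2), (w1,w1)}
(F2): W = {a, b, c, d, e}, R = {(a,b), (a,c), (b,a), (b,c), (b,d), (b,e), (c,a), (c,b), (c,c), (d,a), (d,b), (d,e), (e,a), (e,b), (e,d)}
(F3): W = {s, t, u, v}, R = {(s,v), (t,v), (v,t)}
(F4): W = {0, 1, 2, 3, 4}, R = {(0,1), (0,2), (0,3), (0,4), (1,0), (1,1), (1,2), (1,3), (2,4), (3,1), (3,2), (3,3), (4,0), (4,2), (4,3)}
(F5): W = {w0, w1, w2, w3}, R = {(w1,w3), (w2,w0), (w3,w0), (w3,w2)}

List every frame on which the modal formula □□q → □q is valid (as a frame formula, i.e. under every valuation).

(F2)

Frame correspondent (Sahlqvist): ∀x ∀y (Rxy → ∃z (Rxz ∧ Rzy)) — i.e. density.
(F1): fails — Rw0w2 but no z with Rw0z and Rzw2.
(F2): condition met.
(F3): fails — Rvt but no z with Rvz and Rzt.
(F4): fails — R40 but no z with R4z and Rz0.
(F5): fails — Rw2w0 but no z with Rw2z and Rzw0.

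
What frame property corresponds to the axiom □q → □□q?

transitivity

This schema is the 4 axiom.
Its frame correspondent is transitivity — ∀x ∀y ∀z (Rxy ∧ Ryz → Rxz).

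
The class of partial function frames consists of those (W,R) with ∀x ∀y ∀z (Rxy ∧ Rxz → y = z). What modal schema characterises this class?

This is partial functionality; the standard corresponding axiom is CD: ◇s → □s.
Suppose ◇s→□s is valid. Take Rxy, Rxz and set V(s)={y}. Then ◇s at x, so □s at x, so s at z, i.e. z=y.

◇s → □s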